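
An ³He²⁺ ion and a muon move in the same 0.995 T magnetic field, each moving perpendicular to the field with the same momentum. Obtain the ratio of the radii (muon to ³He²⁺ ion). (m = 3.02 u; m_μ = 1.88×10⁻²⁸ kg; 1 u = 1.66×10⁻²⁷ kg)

ratio ≈ 2.00

r = p/(qB) ⇒ at equal p, r ∝ 1/q.
r_{muon}/r_{³He²⁺ ion} = 2.00.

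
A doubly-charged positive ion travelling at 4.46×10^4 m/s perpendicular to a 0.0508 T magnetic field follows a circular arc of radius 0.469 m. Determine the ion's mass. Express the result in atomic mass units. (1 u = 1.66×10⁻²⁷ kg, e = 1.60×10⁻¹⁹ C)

m ≈ 103 u

qvB = mv²/r ⇒ m = qBr/v.
m = (2×1.60×10^-19)(0.0508)(0.469) / (4.46×10^4) = 1.71×10^-25 kg = 103 u.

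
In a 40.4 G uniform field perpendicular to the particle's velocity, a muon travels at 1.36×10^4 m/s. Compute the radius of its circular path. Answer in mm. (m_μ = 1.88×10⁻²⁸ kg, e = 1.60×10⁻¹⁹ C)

r ≈ 3.96 mm

The magnetic force provides the centripetal force: qvB = mv²/r, so r = mv/(qB).
r = (1.88×10^-28 kg)(1.36×10^4 m/s) / [(1×1.60×10^-19 C)(4.04×10^-3 T)] = 3.96×10^-3 m.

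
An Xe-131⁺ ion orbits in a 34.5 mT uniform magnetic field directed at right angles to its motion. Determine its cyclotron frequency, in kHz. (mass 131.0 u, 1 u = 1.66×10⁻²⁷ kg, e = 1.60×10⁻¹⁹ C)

f ≈ 4.04 kHz

f = qB/(2πm) = (1×1.60×10^-19)(0.0345) / [2π(2.17×10^-25)] = 4040 Hz.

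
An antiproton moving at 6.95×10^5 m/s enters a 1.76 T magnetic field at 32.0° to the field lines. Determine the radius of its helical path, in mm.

r ≈ 2.18 mm

Only the perpendicular component v⊥ = v sin32.0° = 3.68×10^5 m/s is bent by the field.
r = m v⊥ /(qB) = (1.67×10^-27)(3.68×10^5) / [(1×1.60×10^-19)(1.76)] = 2.18×10^-3 m.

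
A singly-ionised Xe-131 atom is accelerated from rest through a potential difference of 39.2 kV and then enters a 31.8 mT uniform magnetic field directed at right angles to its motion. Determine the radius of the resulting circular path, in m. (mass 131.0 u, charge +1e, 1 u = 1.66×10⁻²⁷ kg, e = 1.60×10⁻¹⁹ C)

r ≈ 10.3 m

The kinetic energy gained is K = qV = (1×1.60×10^-19)(3.92×10^4) = 6.27×10^-15 J.
v = √(2K/m) = 2.40×10^5 m/s.
r = mv/(qB) = (2.17×10^-25)(2.40×10^5) / [(1×1.60×10^-19)(0.0318)] = 10.3 m.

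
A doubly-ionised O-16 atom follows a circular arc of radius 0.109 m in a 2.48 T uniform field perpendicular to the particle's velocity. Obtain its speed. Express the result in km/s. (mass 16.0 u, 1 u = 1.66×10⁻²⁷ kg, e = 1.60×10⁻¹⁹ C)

v ≈ 3260 km/s

From qvB = mv²/r, v = qBr/m.
v = (2×1.60×10^-19)(2.48)(0.109) / (2.66×10^-26) = 3.26×10^6 m/s.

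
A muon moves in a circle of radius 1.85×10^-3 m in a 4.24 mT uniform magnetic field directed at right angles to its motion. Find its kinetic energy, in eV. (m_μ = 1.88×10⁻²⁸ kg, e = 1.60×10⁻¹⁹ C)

v = qBr/m = (1×1.60×10^-19)(4.24×10^-3)(1.85×10^-3) / (1.88×10^-28) = 6680 m/s.
K = ½mv² = 0.5·(1.88×10^-28)·(6680)² = 4.19×10^-21 J = 0.0262 eV.

K ≈ 0.0262 eV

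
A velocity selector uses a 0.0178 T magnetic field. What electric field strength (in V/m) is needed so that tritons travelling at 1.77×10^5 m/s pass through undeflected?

qE = qvB ⇒ E = vB = (1.77×10^5)(0.0178) = 3150 V/m.

E ≈ 3150 V/m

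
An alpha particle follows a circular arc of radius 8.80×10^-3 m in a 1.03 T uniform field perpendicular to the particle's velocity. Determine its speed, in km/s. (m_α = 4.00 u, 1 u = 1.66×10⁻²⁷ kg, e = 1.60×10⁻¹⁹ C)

v ≈ 437 km/s

From qvB = mv²/r, v = qBr/m.
v = (2×1.60×10^-19)(1.03)(8.80×10^-3) / (6.64×10^-27) = 4.37×10^5 m/s.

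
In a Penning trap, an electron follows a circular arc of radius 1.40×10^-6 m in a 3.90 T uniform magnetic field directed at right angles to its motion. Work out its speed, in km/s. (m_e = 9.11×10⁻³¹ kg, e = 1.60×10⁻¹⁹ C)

v ≈ 959 km/s

From qvB = mv²/r, v = qBr/m.
v = (1×1.60×10^-19)(3.90)(1.40×10^-6) / (9.11×10^-31) = 9.59×10^5 m/s.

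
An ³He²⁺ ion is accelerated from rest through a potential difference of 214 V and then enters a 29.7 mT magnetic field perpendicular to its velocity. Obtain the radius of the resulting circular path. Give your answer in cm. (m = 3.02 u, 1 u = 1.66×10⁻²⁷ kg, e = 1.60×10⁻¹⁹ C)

r ≈ 8.72 cm

The kinetic energy gained is K = qV = (2×1.60×10^-19)(214) = 6.85×10^-17 J.
v = √(2K/m) = 1.65×10^5 m/s.
r = mv/(qB) = (5.01×10^-27)(1.65×10^5) / [(2×1.60×10^-19)(0.0297)] = 0.0872 m.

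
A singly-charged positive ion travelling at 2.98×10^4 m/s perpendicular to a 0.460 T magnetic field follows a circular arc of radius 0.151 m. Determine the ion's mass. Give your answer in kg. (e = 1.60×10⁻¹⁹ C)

m ≈ 3.73×10^-25 kg

qvB = mv²/r ⇒ m = qBr/v.
m = (1×1.60×10^-19)(0.460)(0.151) / (2.98×10^4) = 3.73×10^-25 kg.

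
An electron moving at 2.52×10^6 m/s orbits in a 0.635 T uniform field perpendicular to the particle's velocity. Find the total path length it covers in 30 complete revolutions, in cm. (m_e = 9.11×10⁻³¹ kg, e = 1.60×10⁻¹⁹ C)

r = mv/(qB) = 2.26×10^-5 m, so one revolution covers 2πr = 1.42×10^-4 m.
In 30 revolutions: L = 30·2πr = 4.26×10^-3 m.

L ≈ 0.426 cm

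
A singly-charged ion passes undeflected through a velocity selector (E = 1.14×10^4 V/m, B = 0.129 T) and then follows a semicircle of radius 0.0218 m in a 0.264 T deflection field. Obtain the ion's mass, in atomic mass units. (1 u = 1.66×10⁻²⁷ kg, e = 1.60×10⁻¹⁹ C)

v = E/B₁ = 8.84×10^4 m/s.
From r = mv/(qB₂), m = qB₂r/v = (1×1.60×10^-19)(0.264)(0.0218) / (8.84×10^4) = 1.04×10^-26 kg.
In atomic mass units: m = 1.04×10^-26 / 1.66×10^-27 = 6.28 u.

m ≈ 6.28 u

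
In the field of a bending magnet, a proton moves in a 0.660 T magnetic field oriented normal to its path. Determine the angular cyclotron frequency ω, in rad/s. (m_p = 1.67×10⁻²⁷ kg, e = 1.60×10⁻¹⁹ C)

ω ≈ 6.32×10^7 rad/s

ω = qB/m = (1×1.60×10^-19)(0.660) / (1.67×10^-27) = 6.32×10^7 rad/s.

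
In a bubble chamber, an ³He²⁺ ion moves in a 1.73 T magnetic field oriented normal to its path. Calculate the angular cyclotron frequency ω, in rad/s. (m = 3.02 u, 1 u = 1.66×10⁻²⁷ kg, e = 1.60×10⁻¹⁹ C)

ω ≈ 1.10×10^8 rad/s

ω = qB/m = (2×1.60×10^-19)(1.73) / (5.01×10^-27) = 1.10×10^8 rad/s.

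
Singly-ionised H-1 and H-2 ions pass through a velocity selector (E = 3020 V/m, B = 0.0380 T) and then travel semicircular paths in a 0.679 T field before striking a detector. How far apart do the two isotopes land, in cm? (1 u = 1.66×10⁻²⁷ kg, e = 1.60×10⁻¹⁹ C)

Δd ≈ 0.243 cm

Both emerge at v = E/B₁ = 7.95×10^4 m/s.
r = mv/(qB₂), so r₁ = 1.21×10^-3 m and r₂ = 2.43×10^-3 m, giving Δr = 1.21×10^-3 m.
After a semicircle each ion lands a diameter 2r from the entry slit, so the separation is 2Δr = 2.43×10^-3 m.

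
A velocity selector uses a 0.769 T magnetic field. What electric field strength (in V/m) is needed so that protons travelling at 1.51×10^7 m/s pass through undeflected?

qE = qvB ⇒ E = vB = (1.51×10^7)(0.769) = 1.16×10^7 V/m.

E ≈ 1.16×10^7 V/m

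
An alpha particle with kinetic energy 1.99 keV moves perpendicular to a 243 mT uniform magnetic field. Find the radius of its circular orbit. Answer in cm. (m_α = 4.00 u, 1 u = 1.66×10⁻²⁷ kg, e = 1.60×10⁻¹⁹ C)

Convert the energy: K = 1.99 keV = 3.18×10^-16 J.
v = √(2K/m) = √(2·3.18×10^-16/6.64×10^-27) = 3.10×10^5 m/s.
r = mv/(qB) = (6.64×10^-27)(3.10×10^5) / [(2×1.60×10^-19)(0.243)] = 0.0264 m.

r ≈ 2.64 cm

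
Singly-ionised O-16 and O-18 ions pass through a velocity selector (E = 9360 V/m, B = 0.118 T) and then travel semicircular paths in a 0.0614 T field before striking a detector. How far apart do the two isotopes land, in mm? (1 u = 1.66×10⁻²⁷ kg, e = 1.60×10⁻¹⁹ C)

Δd ≈ 53.6 mm

Both emerge at v = E/B₁ = 7.93×10^4 m/s.
r = mv/(qB₂), so r₁ = 0.2145 m and r₂ = 0.2413 m, giving Δr = 0.0268 m.
After a semicircle each ion lands a diameter 2r from the entry slit, so the separation is 2Δr = 0.0536 m.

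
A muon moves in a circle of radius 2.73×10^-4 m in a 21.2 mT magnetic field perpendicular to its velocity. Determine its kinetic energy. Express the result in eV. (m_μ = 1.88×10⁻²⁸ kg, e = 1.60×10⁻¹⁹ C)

K ≈ 0.0143 eV

v = qBr/m = (1×1.60×10^-19)(0.0212)(2.73×10^-4) / (1.88×10^-28) = 4930 m/s.
K = ½mv² = 0.5·(1.88×10^-28)·(4930)² = 2.28×10^-21 J = 0.0143 eV.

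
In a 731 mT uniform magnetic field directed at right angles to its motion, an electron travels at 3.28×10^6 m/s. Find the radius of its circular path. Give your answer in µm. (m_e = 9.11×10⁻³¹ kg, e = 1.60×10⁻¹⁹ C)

The magnetic force provides the centripetal force: qvB = mv²/r, so r = mv/(qB).
r = (9.11×10^-31 kg)(3.28×10^6 m/s) / [(1×1.60×10^-19 C)(0.731 T)] = 2.55×10^-5 m.

r ≈ 25.5 µm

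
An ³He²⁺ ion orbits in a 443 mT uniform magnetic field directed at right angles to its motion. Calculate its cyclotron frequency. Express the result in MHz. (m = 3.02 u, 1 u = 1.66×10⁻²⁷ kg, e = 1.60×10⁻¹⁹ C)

f ≈ 4.50 MHz

f = qB/(2πm) = (2×1.60×10^-19)(0.443) / [2π(5.01×10^-27)] = 4.50×10^6 Hz.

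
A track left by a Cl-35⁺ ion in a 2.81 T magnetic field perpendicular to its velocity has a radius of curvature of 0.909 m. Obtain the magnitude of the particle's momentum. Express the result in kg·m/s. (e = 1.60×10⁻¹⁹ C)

Since qvB = mv²/r, the momentum p = mv = qBr.
p = (1×1.60×10^-19)(2.81)(0.909) = 4.09×10^-19 kg·m/s.

p ≈ 4.09×10^-19 kg·m/s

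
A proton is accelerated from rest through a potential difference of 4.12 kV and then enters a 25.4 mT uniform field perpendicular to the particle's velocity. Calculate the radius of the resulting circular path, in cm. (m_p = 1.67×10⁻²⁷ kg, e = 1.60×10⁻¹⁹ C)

The kinetic energy gained is K = qV = (1×1.60×10^-19)(4120) = 6.59×10^-16 J.
v = √(2K/m) = 8.89×10^5 m/s.
r = mv/(qB) = (1.67×10^-27)(8.89×10^5) / [(1×1.60×10^-19)(0.0254)] = 0.365 m.

r ≈ 36.5 cm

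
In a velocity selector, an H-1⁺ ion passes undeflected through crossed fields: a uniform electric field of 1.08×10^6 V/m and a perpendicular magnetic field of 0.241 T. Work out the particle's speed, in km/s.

For zero net force, qE = qvB, so v = E/B.
v = (1.08×10^6) / (0.241) = 4.48×10^6 m/s.

v ≈ 4480 km/s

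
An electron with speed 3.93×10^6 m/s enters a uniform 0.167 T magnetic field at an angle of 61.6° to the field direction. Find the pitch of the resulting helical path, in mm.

pitch ≈ 0.400 mm

The velocity component along B is v∥ = v cos61.6° = 1.87×10^6 m/s.
The cyclotron period T = 2πm/(qB) = 2.14×10^-10 s is set by m, q, B alone.
Pitch = v∥·T = (1.87×10^6)(2.14×10^-10) = 4.00×10^-4 m.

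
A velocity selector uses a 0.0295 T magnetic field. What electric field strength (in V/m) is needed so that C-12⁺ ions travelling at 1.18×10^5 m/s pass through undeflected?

E ≈ 3480 V/m

qE = qvB ⇒ E = vB = (1.18×10^5)(0.0295) = 3480 V/m.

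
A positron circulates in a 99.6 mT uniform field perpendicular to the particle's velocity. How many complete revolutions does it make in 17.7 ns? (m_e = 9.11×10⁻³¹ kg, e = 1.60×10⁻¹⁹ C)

T = 2πm/(qB) = 2π(9.11×10^-31) / [(1×1.60×10^-19)(0.0996)] = 3.5919×10^-10 s.
N = t/T = 1.77×10^-8 / 3.5919×10^-10 ≈ 49.28, so 49 complete revolutions.

N = 49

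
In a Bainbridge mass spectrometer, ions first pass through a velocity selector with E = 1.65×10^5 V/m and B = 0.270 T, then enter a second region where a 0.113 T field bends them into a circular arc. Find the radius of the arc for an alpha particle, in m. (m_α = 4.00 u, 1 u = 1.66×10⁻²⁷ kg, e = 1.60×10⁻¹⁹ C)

The selector passes v = E/B = 1.65×10^5/0.270 = 6.11×10^5 m/s.
In the deflection region, r = mv/(qB₂) = (6.64×10^-27)(6.11×10^5) / [(2×1.60×10^-19)(0.113)] = 0.112 m.

r ≈ 0.112 m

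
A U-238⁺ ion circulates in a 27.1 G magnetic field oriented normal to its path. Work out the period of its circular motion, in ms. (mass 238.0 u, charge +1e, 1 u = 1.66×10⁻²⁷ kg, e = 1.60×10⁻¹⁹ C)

T ≈ 5.73 ms

The cyclotron period is independent of speed: T = 2πm/(qB).
T = 2π(3.95×10^-25) / [(1×1.60×10^-19)(2.71×10^-3)] = 5.73×10^-3 s.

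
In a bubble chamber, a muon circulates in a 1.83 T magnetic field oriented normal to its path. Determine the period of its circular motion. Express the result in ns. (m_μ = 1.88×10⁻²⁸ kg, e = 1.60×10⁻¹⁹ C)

T ≈ 4.03 ns

The cyclotron period is independent of speed: T = 2πm/(qB).
T = 2π(1.88×10^-28) / [(1×1.60×10^-19)(1.83)] = 4.03×10^-9 s.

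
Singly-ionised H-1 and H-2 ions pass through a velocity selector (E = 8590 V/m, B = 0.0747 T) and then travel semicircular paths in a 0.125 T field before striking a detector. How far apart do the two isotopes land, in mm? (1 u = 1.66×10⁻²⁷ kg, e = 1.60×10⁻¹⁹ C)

Δd ≈ 19.1 mm

Both emerge at v = E/B₁ = 1.15×10^5 m/s.
r = mv/(qB₂), so r₁ = 9.544×10^-3 m and r₂ = 0.01909 m, giving Δr = 9.54×10^-3 m.
After a semicircle each ion lands a diameter 2r from the entry slit, so the separation is 2Δr = 0.0191 m.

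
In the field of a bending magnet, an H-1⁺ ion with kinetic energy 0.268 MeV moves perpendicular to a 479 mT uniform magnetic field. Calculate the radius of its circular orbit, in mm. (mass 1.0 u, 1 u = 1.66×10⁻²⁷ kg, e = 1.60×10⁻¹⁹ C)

Convert the energy: K = 0.268 MeV = 4.29×10^-14 J.
v = √(2K/m) = √(2·4.29×10^-14/1.66×10^-27) = 7.19×10^6 m/s.
r = mv/(qB) = (1.66×10^-27)(7.19×10^6) / [(1×1.60×10^-19)(0.479)] = 0.156 m.

r ≈ 156 mm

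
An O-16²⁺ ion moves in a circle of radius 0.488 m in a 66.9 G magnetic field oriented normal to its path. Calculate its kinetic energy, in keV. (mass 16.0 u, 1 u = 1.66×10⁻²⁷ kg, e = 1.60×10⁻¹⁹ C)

K ≈ 0.128 keV

v = qBr/m = (2×1.60×10^-19)(6.69×10^-3)(0.488) / (2.66×10^-26) = 3.93×10^4 m/s.
K = ½mv² = 0.5·(2.66×10^-26)·(3.93×10^4)² = 2.05×10^-17 J = 0.128 keV.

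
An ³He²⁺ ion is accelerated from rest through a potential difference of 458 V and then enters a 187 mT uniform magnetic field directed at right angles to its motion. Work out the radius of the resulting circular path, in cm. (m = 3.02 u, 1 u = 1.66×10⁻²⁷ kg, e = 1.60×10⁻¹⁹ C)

r ≈ 2.03 cm

The kinetic energy gained is K = qV = (2×1.60×10^-19)(458) = 1.47×10^-16 J.
v = √(2K/m) = 2.42×10^5 m/s.
r = mv/(qB) = (5.01×10^-27)(2.42×10^5) / [(2×1.60×10^-19)(0.187)] = 0.0203 m.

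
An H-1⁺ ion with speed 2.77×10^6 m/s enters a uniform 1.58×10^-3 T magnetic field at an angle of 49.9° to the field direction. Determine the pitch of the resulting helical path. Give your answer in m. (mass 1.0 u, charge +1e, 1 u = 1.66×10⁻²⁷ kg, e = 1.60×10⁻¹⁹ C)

pitch ≈ 73.6 m

The velocity component along B is v∥ = v cos49.9° = 1.78×10^6 m/s.
The cyclotron period T = 2πm/(qB) = 4.13×10^-5 s is set by m, q, B alone.
Pitch = v∥·T = (1.78×10^6)(4.13×10^-5) = 73.6 m.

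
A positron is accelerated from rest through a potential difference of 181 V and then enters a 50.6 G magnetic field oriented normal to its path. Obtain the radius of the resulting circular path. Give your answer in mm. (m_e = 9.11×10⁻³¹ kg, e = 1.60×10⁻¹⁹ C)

The kinetic energy gained is K = qV = (1×1.60×10^-19)(181) = 2.90×10^-17 J.
v = √(2K/m) = 7.97×10^6 m/s.
r = mv/(qB) = (9.11×10^-31)(7.97×10^6) / [(1×1.60×10^-19)(5.06×10^-3)] = 8.97×10^-3 m.

r ≈ 8.97 mm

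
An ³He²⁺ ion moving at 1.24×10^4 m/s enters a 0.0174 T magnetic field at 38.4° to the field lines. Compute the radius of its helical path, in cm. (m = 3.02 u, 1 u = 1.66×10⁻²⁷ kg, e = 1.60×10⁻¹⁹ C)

Only the perpendicular component v⊥ = v sin38.4° = 7700 m/s is bent by the field.
r = m v⊥ /(qB) = (5.01×10^-27)(7700) / [(2×1.60×10^-19)(0.0174)] = 6.93×10^-3 m.

r ≈ 0.693 cm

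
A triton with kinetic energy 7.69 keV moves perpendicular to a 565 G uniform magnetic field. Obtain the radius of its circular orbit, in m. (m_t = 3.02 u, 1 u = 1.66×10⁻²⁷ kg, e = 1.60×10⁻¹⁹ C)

Convert the energy: K = 7.69 keV = 1.23×10^-15 J.
v = √(2K/m) = √(2·1.23×10^-15/5.01×10^-27) = 7.01×10^5 m/s.
r = mv/(qB) = (5.01×10^-27)(7.01×10^5) / [(1×1.60×10^-19)(0.0565)] = 0.389 m.

r ≈ 0.389 m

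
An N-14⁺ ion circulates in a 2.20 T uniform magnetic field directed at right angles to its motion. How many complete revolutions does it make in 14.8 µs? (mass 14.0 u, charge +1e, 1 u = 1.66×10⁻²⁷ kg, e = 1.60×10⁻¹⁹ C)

N = 35

T = 2πm/(qB) = 2π(2.324×10^-26) / [(1×1.60×10^-19)(2.20)] = 4.1483×10^-7 s.
N = t/T = 1.48×10^-5 / 4.1483×10^-7 ≈ 35.68, so 35 complete revolutions.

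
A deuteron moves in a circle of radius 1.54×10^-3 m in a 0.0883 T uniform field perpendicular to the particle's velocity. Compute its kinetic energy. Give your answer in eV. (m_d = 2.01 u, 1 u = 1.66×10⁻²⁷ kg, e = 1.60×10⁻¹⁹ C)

v = qBr/m = (1×1.60×10^-19)(0.0883)(1.54×10^-3) / (3.34×10^-27) = 6520 m/s.
K = ½mv² = 0.5·(3.34×10^-27)·(6520)² = 7.09×10^-20 J = 0.443 eV.

K ≈ 0.443 eV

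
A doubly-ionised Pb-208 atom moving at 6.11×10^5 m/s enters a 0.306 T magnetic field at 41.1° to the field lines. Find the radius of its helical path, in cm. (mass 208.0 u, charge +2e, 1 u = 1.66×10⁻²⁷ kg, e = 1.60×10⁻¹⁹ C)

r ≈ 142 cm

Only the perpendicular component v⊥ = v sin41.1° = 4.02×10^5 m/s is bent by the field.
r = m v⊥ /(qB) = (3.45×10^-25)(4.02×10^5) / [(2×1.60×10^-19)(0.306)] = 1.42 m.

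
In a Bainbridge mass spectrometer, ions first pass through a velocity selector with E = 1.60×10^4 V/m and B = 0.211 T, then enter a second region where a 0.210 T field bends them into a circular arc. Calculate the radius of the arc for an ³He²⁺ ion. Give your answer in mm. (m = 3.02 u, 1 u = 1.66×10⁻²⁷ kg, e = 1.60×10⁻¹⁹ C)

r ≈ 5.66 mm

The selector passes v = E/B = 1.60×10^4/0.211 = 7.58×10^4 m/s.
In the deflection region, r = mv/(qB₂) = (5.01×10^-27)(7.58×10^4) / [(2×1.60×10^-19)(0.210)] = 5.66×10^-3 m.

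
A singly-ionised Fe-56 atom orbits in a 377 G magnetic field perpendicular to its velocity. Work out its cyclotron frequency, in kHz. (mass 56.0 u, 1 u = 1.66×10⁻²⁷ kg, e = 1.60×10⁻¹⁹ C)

f = qB/(2πm) = (1×1.60×10^-19)(0.0377) / [2π(9.30×10^-26)] = 1.03×10^4 Hz.

f ≈ 10.3 kHz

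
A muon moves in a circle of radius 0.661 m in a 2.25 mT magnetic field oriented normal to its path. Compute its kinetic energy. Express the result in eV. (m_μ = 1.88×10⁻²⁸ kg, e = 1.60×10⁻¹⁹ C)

v = qBr/m = (1×1.60×10^-19)(2.25×10^-3)(0.661) / (1.88×10^-28) = 1.27×10^6 m/s.
K = ½mv² = 0.5·(1.88×10^-28)·(1.27×10^6)² = 1.51×10^-16 J = 941 eV.

K ≈ 941 eV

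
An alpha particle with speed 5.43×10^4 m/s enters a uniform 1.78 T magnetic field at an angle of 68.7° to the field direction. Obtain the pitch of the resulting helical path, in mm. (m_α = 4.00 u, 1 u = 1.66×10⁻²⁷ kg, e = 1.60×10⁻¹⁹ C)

The velocity component along B is v∥ = v cos68.7° = 1.97×10^4 m/s.
The cyclotron period T = 2πm/(qB) = 7.32×10^-8 s is set by m, q, B alone.
Pitch = v∥·T = (1.97×10^4)(7.32×10^-8) = 1.44×10^-3 m.

pitch ≈ 1.44 mm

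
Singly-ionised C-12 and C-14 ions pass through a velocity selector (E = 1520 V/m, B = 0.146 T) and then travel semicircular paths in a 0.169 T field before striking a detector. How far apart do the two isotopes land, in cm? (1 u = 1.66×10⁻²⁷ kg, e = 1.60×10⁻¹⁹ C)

Δd ≈ 0.256 cm

Both emerge at v = E/B₁ = 1.04×10^4 m/s.
r = mv/(qB₂), so r₁ = 7.67×10^-3 m and r₂ = 8.95×10^-3 m, giving Δr = 1.28×10^-3 m.
After a semicircle each ion lands a diameter 2r from the entry slit, so the separation is 2Δr = 2.56×10^-3 m.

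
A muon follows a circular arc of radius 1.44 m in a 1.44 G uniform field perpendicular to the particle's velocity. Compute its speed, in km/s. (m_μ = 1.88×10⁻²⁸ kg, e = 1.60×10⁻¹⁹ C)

v ≈ 176 km/s

From qvB = mv²/r, v = qBr/m.
v = (1×1.60×10^-19)(1.44×10^-4)(1.44) / (1.88×10^-28) = 1.76×10^5 m/s.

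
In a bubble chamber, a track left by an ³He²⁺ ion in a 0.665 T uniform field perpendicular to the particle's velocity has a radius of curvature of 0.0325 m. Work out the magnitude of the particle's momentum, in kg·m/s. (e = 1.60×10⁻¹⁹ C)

Since qvB = mv²/r, the momentum p = mv = qBr.
p = (2×1.60×10^-19)(0.665)(0.0325) = 6.92×10^-21 kg·m/s.

p ≈ 6.92×10^-21 kg·m/s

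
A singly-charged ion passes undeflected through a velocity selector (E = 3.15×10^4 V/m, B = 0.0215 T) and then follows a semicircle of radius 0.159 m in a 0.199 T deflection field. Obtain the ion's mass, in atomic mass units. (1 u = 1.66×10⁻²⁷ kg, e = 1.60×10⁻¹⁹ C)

m ≈ 2.08 u

v = E/B₁ = 1.47×10^6 m/s.
From r = mv/(qB₂), m = qB₂r/v = (1×1.60×10^-19)(0.199)(0.159) / (1.47×10^6) = 3.46×10^-27 kg.
In atomic mass units: m = 3.46×10^-27 / 1.66×10^-27 = 2.08 u.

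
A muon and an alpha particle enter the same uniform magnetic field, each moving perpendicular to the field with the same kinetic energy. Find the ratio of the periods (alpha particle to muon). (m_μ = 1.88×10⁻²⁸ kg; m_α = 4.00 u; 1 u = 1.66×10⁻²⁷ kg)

T = 2πm/(qB) is independent of speed, so T₂/T₁ = (m₂/q₂)/(m₁/q₁).
T_{alpha particle}/T_{muon} = (6.64×10^-27/2e) / (1.88×10^-28/1e) = 17.7.

ratio ≈ 17.7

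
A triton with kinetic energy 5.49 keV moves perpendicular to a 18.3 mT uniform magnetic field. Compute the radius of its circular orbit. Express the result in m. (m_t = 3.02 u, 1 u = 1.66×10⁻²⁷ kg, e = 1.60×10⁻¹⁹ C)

Convert the energy: K = 5.49 keV = 8.78×10^-16 J.
v = √(2K/m) = √(2·8.78×10^-16/5.01×10^-27) = 5.92×10^5 m/s.
r = mv/(qB) = (5.01×10^-27)(5.92×10^5) / [(1×1.60×10^-19)(0.0183)] = 1.01 m.

r ≈ 1.01 m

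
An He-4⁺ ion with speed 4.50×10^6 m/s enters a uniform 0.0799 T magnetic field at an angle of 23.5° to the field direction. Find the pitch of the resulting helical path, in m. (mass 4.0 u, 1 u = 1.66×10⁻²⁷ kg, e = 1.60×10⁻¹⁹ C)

The velocity component along B is v∥ = v cos23.5° = 4.13×10^6 m/s.
The cyclotron period T = 2πm/(qB) = 3.26×10^-6 s is set by m, q, B alone.
Pitch = v∥·T = (4.13×10^6)(3.26×10^-6) = 13.5 m.

pitch ≈ 13.5 m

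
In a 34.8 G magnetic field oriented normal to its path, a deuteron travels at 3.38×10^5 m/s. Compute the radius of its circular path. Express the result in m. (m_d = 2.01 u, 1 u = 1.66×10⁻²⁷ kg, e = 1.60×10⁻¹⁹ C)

The magnetic force provides the centripetal force: qvB = mv²/r, so r = mv/(qB).
r = (3.34×10^-27 kg)(3.38×10^5 m/s) / [(1×1.60×10^-19 C)(3.48×10^-3 T)] = 2.03 m.

r ≈ 2.03 m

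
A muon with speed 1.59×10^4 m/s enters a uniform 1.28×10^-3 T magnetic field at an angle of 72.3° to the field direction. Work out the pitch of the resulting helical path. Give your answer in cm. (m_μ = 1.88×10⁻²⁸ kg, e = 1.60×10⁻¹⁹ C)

pitch ≈ 2.79 cm

The velocity component along B is v∥ = v cos72.3° = 4830 m/s.
The cyclotron period T = 2πm/(qB) = 5.77×10^-6 s is set by m, q, B alone.
Pitch = v∥·T = (4830)(5.77×10^-6) = 0.0279 m.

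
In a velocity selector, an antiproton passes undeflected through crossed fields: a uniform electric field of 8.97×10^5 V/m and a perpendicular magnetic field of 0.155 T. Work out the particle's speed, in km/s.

For zero net force, qE = qvB, so v = E/B.
v = (8.97×10^5) / (0.155) = 5.79×10^6 m/s.

v ≈ 5790 km/s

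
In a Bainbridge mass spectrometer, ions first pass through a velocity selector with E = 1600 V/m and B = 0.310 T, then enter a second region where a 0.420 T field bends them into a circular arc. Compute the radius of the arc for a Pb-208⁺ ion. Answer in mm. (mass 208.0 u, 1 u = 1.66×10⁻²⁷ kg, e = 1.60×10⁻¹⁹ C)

r ≈ 26.5 mm

The selector passes v = E/B = 1600/0.310 = 5160 m/s.
In the deflection region, r = mv/(qB₂) = (3.45×10^-25)(5160) / [(1×1.60×10^-19)(0.420)] = 0.0265 m.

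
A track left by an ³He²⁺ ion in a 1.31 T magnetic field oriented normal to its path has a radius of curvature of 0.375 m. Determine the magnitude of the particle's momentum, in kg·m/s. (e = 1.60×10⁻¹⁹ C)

Since qvB = mv²/r, the momentum p = mv = qBr.
p = (2×1.60×10^-19)(1.31)(0.375) = 1.57×10^-19 kg·m/s.

p ≈ 1.57×10^-19 kg·m/s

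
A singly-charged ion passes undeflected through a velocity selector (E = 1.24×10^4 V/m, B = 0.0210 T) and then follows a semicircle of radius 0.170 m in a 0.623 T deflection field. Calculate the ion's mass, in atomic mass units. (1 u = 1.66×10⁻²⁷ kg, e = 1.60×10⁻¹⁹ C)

m ≈ 17.3 u

v = E/B₁ = 5.90×10^5 m/s.
From r = mv/(qB₂), m = qB₂r/v = (1×1.60×10^-19)(0.623)(0.170) / (5.90×10^5) = 2.87×10^-26 kg.
In atomic mass units: m = 2.87×10^-26 / 1.66×10^-27 = 17.3 u.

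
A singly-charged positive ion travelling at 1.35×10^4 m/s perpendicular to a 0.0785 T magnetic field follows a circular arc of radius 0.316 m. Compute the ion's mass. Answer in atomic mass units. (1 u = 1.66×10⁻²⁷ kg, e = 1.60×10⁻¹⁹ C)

m ≈ 177 u

qvB = mv²/r ⇒ m = qBr/v.
m = (1×1.60×10^-19)(0.0785)(0.316) / (1.35×10^4) = 2.94×10^-25 kg = 177 u.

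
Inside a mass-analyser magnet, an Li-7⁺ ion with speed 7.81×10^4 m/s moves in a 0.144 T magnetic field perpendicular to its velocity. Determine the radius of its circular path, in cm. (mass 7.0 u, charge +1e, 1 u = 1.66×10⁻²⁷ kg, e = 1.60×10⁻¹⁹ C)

The magnetic force provides the centripetal force: qvB = mv²/r, so r = mv/(qB).
r = (1.16×10^-26 kg)(7.81×10^4 m/s) / [(1×1.60×10^-19 C)(0.144 T)] = 0.0394 m.

r ≈ 3.94 cm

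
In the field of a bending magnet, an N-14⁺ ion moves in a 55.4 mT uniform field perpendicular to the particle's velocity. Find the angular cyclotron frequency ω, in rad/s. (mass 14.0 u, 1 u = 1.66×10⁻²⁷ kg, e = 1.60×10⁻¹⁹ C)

ω ≈ 3.81×10^5 rad/s

ω = qB/m = (1×1.60×10^-19)(0.0554) / (2.32×10^-26) = 3.81×10^5 rad/s.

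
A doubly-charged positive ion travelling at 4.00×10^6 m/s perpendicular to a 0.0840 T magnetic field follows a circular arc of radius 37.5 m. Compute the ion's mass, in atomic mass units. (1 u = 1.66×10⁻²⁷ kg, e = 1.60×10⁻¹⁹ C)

m ≈ 152 u

qvB = mv²/r ⇒ m = qBr/v.
m = (2×1.60×10^-19)(0.0840)(37.5) / (4.00×10^6) = 2.52×10^-25 kg = 152 u.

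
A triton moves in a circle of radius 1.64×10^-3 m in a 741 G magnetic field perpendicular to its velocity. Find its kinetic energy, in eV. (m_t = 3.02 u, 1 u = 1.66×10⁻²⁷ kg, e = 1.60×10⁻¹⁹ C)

K ≈ 0.236 eV

v = qBr/m = (1×1.60×10^-19)(0.0741)(1.64×10^-3) / (5.01×10^-27) = 3880 m/s.
K = ½mv² = 0.5·(5.01×10^-27)·(3880)² = 3.77×10^-20 J = 0.236 eV.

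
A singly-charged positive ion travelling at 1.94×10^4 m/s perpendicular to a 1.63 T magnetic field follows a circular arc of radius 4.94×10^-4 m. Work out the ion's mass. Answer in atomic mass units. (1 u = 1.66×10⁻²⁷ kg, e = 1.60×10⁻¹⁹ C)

m ≈ 4.00 u

qvB = mv²/r ⇒ m = qBr/v.
m = (1×1.60×10^-19)(1.63)(4.94×10^-4) / (1.94×10^4) = 6.64×10^-27 kg = 4.00 u.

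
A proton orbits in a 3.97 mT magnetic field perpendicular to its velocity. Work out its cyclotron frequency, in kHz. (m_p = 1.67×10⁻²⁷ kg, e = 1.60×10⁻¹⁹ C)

f = qB/(2πm) = (1×1.60×10^-19)(3.97×10^-3) / [2π(1.67×10^-27)] = 6.05×10^4 Hz.

f ≈ 60.5 kHz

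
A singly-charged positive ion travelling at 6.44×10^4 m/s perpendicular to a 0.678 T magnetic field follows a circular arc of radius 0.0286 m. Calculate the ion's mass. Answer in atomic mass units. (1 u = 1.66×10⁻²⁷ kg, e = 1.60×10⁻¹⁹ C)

m ≈ 29.0 u

qvB = mv²/r ⇒ m = qBr/v.
m = (1×1.60×10^-19)(0.678)(0.0286) / (6.44×10^4) = 4.82×10^-26 kg = 29.0 u.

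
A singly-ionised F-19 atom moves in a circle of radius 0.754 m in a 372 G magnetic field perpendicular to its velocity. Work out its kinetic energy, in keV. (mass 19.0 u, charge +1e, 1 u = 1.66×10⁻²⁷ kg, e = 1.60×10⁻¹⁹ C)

v = qBr/m = (1×1.60×10^-19)(0.0372)(0.754) / (3.15×10^-26) = 1.42×10^5 m/s.
K = ½mv² = 0.5·(3.15×10^-26)·(1.42×10^5)² = 3.19×10^-16 J = 2.00 keV.

K ≈ 2.00 keV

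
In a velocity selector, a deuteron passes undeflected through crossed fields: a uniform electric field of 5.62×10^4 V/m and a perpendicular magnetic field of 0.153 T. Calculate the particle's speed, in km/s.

v ≈ 367 km/s

For zero net force, qE = qvB, so v = E/B.
v = (5.62×10^4) / (0.153) = 3.67×10^5 m/s.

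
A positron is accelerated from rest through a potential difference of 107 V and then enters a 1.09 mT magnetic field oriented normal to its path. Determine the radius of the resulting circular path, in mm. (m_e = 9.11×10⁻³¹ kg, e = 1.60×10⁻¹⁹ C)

The kinetic energy gained is K = qV = (1×1.60×10^-19)(107) = 1.71×10^-17 J.
v = √(2K/m) = 6.13×10^6 m/s.
r = mv/(qB) = (9.11×10^-31)(6.13×10^6) / [(1×1.60×10^-19)(1.09×10^-3)] = 0.0320 m.

r ≈ 32.0 mm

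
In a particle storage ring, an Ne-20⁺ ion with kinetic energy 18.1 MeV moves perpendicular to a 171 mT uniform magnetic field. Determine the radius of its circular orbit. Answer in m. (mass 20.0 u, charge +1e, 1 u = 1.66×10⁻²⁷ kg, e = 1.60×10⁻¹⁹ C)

r ≈ 16.0 m

Convert the energy: K = 18.1 MeV = 2.90×10^-12 J.
v = √(2K/m) = √(2·2.90×10^-12/3.32×10^-26) = 1.32×10^7 m/s.
r = mv/(qB) = (3.32×10^-26)(1.32×10^7) / [(1×1.60×10^-19)(0.171)] = 16.0 m.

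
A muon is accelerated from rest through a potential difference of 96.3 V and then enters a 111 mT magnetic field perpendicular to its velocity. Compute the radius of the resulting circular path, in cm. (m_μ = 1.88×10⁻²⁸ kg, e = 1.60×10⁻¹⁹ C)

The kinetic energy gained is K = qV = (1×1.60×10^-19)(96.3) = 1.54×10^-17 J.
v = √(2K/m) = 4.05×10^5 m/s.
r = mv/(qB) = (1.88×10^-28)(4.05×10^5) / [(1×1.60×10^-19)(0.111)] = 4.29×10^-3 m.

r ≈ 0.429 cm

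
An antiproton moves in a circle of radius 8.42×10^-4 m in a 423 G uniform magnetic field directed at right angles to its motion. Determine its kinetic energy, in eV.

v = qBr/m = (1×1.60×10^-19)(0.0423)(8.42×10^-4) / (1.67×10^-27) = 3410 m/s.
K = ½mv² = 0.5·(1.67×10^-27)·(3410)² = 9.72×10^-21 J = 0.0608 eV.

K ≈ 0.0608 eV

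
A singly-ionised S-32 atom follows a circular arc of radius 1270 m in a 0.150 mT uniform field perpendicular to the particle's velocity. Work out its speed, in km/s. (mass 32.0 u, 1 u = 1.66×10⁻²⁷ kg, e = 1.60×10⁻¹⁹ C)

From qvB = mv²/r, v = qBr/m.
v = (1×1.60×10^-19)(1.50×10^-4)(1270) / (5.31×10^-26) = 5.74×10^5 m/s.

v ≈ 574 km/s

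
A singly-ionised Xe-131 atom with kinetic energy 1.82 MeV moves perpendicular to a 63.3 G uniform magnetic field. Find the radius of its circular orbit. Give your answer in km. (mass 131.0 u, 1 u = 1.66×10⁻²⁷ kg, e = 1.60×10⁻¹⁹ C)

r ≈ 0.351 km

Convert the energy: K = 1.82 MeV = 2.91×10^-13 J.
v = √(2K/m) = √(2·2.91×10^-13/2.17×10^-25) = 1.64×10^6 m/s.
r = mv/(qB) = (2.17×10^-25)(1.64×10^6) / [(1×1.60×10^-19)(6.33×10^-3)] = 351 m.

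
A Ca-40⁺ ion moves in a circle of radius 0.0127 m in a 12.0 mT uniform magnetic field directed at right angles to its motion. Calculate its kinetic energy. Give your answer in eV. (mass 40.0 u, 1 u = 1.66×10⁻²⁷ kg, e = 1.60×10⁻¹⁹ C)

K ≈ 0.0280 eV

v = qBr/m = (1×1.60×10^-19)(0.0120)(0.0127) / (6.64×10^-26) = 367 m/s.
K = ½mv² = 0.5·(6.64×10^-26)·(367)² = 4.48×10^-21 J = 0.0280 eV.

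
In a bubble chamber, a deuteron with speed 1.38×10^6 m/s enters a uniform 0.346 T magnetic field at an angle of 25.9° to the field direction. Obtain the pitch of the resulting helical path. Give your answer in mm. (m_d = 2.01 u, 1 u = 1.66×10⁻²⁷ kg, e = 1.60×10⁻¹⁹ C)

pitch ≈ 470 mm

The velocity component along B is v∥ = v cos25.9° = 1.24×10^6 m/s.
The cyclotron period T = 2πm/(qB) = 3.79×10^-7 s is set by m, q, B alone.
Pitch = v∥·T = (1.24×10^6)(3.79×10^-7) = 0.470 m.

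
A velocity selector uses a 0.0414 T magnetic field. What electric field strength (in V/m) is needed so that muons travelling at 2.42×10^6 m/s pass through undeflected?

E ≈ 1.00×10^5 V/m

qE = qvB ⇒ E = vB = (2.42×10^6)(0.0414) = 1.00×10^5 V/m.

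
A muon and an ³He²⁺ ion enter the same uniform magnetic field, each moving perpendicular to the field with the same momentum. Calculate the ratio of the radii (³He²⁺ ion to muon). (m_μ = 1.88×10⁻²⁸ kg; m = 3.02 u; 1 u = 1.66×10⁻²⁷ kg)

r = p/(qB) ⇒ at equal p, r ∝ 1/q.
r_{³He²⁺ ion}/r_{muon} = 0.500.

ratio ≈ 0.500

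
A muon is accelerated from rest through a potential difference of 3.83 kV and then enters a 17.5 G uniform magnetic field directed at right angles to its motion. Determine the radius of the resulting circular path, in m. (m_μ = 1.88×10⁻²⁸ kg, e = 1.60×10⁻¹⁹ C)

The kinetic energy gained is K = qV = (1×1.60×10^-19)(3830) = 6.13×10^-16 J.
v = √(2K/m) = 2.55×10^6 m/s.
r = mv/(qB) = (1.88×10^-28)(2.55×10^6) / [(1×1.60×10^-19)(1.75×10^-3)] = 1.71 m.

r ≈ 1.71 m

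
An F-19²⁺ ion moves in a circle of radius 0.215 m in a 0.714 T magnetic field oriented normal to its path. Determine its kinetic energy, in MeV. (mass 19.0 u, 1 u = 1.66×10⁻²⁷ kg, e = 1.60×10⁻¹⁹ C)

K ≈ 0.239 MeV

v = qBr/m = (2×1.60×10^-19)(0.714)(0.215) / (3.15×10^-26) = 1.56×10^6 m/s.
K = ½mv² = 0.5·(3.15×10^-26)·(1.56×10^6)² = 3.83×10^-14 J = 0.239 MeV.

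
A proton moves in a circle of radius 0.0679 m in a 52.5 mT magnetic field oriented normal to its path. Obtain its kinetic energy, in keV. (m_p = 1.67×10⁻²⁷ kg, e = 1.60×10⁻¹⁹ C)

v = qBr/m = (1×1.60×10^-19)(0.0525)(0.0679) / (1.67×10^-27) = 3.42×10^5 m/s.
K = ½mv² = 0.5·(1.67×10^-27)·(3.42×10^5)² = 9.74×10^-17 J = 0.609 keV.

K ≈ 0.609 keV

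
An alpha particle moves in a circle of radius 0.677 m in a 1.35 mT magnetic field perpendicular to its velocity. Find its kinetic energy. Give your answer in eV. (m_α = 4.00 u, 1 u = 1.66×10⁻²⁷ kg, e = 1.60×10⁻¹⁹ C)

v = qBr/m = (2×1.60×10^-19)(1.35×10^-3)(0.677) / (6.64×10^-27) = 4.40×10^4 m/s.
K = ½mv² = 0.5·(6.64×10^-27)·(4.40×10^4)² = 6.44×10^-18 J = 40.3 eV.

K ≈ 40.3 eV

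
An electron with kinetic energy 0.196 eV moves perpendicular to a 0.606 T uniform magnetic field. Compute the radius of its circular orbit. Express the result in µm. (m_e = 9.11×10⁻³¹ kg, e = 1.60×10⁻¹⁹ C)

r ≈ 2.47 µm

Convert the energy: K = 0.196 eV = 3.14×10^-20 J.
v = √(2K/m) = √(2·3.14×10^-20/9.11×10^-31) = 2.62×10^5 m/s.
r = mv/(qB) = (9.11×10^-31)(2.62×10^5) / [(1×1.60×10^-19)(0.606)] = 2.47×10^-6 m.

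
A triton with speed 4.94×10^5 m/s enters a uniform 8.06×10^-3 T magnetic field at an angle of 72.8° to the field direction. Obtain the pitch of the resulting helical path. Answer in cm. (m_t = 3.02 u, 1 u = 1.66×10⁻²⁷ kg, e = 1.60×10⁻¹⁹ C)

The velocity component along B is v∥ = v cos72.8° = 1.46×10^5 m/s.
The cyclotron period T = 2πm/(qB) = 2.44×10^-5 s is set by m, q, B alone.
Pitch = v∥·T = (1.46×10^5)(2.44×10^-5) = 3.57 m.

pitch ≈ 357 cm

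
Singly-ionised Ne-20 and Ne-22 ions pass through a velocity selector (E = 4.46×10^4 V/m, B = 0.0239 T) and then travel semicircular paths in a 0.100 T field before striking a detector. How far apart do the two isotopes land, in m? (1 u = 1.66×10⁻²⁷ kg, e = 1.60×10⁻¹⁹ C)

Both emerge at v = E/B₁ = 1.87×10^6 m/s.
r = mv/(qB₂), so r₁ = 3.872 m and r₂ = 4.259 m, giving Δr = 0.387 m.
After a semicircle each ion lands a diameter 2r from the entry slit, so the separation is 2Δr = 0.774 m.

Δd ≈ 0.774 m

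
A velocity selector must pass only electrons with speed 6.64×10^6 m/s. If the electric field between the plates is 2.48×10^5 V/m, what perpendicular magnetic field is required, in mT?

qE = qvB ⇒ B = E/v = (2.48×10^5) / (6.64×10^6) = 0.0373 T.

B ≈ 37.3 mT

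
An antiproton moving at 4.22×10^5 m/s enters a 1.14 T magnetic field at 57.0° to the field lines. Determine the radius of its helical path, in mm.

r ≈ 3.24 mm

Only the perpendicular component v⊥ = v sin57.0° = 3.54×10^5 m/s is bent by the field.
r = m v⊥ /(qB) = (1.67×10^-27)(3.54×10^5) / [(1×1.60×10^-19)(1.14)] = 3.24×10^-3 m.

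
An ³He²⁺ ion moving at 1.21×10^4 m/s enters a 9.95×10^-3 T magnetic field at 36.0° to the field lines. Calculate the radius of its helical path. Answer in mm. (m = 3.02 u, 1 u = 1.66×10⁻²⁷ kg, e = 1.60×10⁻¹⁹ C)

r ≈ 11.2 mm

Only the perpendicular component v⊥ = v sin36.0° = 7110 m/s is bent by the field.
r = m v⊥ /(qB) = (5.01×10^-27)(7110) / [(2×1.60×10^-19)(9.95×10^-3)] = 0.0112 m.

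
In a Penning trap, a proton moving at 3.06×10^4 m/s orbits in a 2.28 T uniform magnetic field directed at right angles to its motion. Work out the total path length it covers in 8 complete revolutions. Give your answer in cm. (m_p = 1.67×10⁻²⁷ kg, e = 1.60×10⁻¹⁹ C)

L ≈ 0.704 cm

r = mv/(qB) = 1.40×10^-4 m, so one revolution covers 2πr = 8.80×10^-4 m.
In 8 revolutions: L = 8·2πr = 7.04×10^-3 m.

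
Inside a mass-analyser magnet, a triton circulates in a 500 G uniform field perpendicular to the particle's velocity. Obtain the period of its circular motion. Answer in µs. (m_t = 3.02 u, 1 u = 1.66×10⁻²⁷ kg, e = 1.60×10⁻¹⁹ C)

T ≈ 3.94 µs

The cyclotron period is independent of speed: T = 2πm/(qB).
T = 2π(5.01×10^-27) / [(1×1.60×10^-19)(0.0500)] = 3.94×10^-6 s.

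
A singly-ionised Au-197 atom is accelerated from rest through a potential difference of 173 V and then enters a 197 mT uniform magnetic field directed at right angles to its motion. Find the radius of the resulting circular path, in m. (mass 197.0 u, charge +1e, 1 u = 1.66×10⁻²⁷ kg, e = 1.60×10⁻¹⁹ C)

r ≈ 0.135 m

The kinetic energy gained is K = qV = (1×1.60×10^-19)(173) = 2.77×10^-17 J.
v = √(2K/m) = 1.30×10^4 m/s.
r = mv/(qB) = (3.27×10^-25)(1.30×10^4) / [(1×1.60×10^-19)(0.197)] = 0.135 m.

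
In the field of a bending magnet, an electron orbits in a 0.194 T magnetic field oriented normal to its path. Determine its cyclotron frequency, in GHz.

f ≈ 5.42 GHz

f = qB/(2πm) = (1×1.60×10^-19)(0.194) / [2π(9.11×10^-31)] = 5.42×10^9 Hz.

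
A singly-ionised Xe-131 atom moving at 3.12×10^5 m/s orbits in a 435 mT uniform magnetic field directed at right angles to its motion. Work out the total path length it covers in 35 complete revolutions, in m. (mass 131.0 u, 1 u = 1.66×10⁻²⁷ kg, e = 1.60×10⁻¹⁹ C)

r = mv/(qB) = 0.975 m, so one revolution covers 2πr = 6.12 m.
In 35 revolutions: L = 35·2πr = 214 m.

L ≈ 214 m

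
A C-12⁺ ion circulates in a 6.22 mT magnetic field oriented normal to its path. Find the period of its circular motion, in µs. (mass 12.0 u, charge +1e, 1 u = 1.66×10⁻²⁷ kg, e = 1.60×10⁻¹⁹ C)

The cyclotron period is independent of speed: T = 2πm/(qB).
T = 2π(1.99×10^-26) / [(1×1.60×10^-19)(6.22×10^-3)] = 1.26×10^-4 s.

T ≈ 126 µs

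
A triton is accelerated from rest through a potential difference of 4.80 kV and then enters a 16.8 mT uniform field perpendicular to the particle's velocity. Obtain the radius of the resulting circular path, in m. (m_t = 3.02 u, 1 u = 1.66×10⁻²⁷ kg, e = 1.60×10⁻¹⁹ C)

r ≈ 1.03 m

The kinetic energy gained is K = qV = (1×1.60×10^-19)(4800) = 7.68×10^-16 J.
v = √(2K/m) = 5.54×10^5 m/s.
r = mv/(qB) = (5.01×10^-27)(5.54×10^5) / [(1×1.60×10^-19)(0.0168)] = 1.03 m.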